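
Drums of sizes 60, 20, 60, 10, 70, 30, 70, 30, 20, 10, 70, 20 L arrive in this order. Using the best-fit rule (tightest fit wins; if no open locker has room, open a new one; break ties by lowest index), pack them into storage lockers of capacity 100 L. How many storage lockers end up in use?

5

  60 → locker 1 (new)  [load 60/100]
  20 → locker 1  [load 80/100]
  60 → locker 2 (new)  [load 60/100]
  10 → locker 1  [load 90/100]
  70 → locker 3 (new)  [load 70/100]
  30 → locker 3  [load 100/100]
  70 → locker 4 (new)  [load 70/100]
  30 → locker 4  [load 100/100]
  20 → locker 2  [load 80/100]
  10 → locker 1  [load 100/100]
  70 → locker 5 (new)  [load 70/100]
  20 → locker 2  [load 100/100]
5 storage lockers opened.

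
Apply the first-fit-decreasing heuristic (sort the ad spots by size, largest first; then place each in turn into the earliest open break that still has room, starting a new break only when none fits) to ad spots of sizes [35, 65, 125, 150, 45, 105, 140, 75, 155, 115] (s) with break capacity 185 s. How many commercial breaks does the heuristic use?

Sorted descending: 155, 150, 140, 125, 115, 105, 75, 65, 45, 35.
  155 → break 1 (new)  [load 155/185]
  150 → break 2 (new)  [load 150/185]
  140 → break 3 (new)  [load 140/185]
  125 → break 4 (new)  [load 125/185]
  115 → break 5 (new)  [load 115/185]
  105 → break 6 (new)  [load 105/185]
  75 → break 6  [load 180/185]
  65 → break 5  [load 180/185]
  45 → break 3  [load 185/185]
  35 → break 2  [load 185/185]
6 commercial breaks opened.

6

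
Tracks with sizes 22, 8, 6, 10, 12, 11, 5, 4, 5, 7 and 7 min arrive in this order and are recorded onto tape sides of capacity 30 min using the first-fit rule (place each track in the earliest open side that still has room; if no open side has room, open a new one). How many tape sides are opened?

4

  22 → side 1 (new)  [load 22/30]
  8 → side 1  [load 30/30]
  6 → side 2 (new)  [load 6/30]
  10 → side 2  [load 16/30]
  12 → side 2  [load 28/30]
  11 → side 3 (new)  [load 11/30]
  5 → side 3  [load 16/30]
  4 → side 3  [load 20/30]
  5 → side 3  [load 25/30]
  7 → side 4 (new)  [load 7/30]
  7 → side 4  [load 14/30]
4 tape sides opened.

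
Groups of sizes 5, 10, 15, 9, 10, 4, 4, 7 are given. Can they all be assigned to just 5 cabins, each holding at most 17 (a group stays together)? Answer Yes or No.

Yes

A valid assignment using 4 cabins:
  cabin 1: 15 = 15
  cabin 2: 10 + 7 = 17
  cabin 3: 10 + 5 = 15
  cabin 4: 9 + 4 + 4 = 17
That uses only 4 ≤ 5, so 5 cabins are enough.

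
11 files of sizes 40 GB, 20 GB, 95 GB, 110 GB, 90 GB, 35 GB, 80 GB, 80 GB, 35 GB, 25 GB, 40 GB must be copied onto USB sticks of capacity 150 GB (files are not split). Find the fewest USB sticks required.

Total = 110 + 95 + 90 + 80 + 80 + 40 + 40 + 35 + 35 + 25 + 20 = 650 GB.
Lower bound: ⌈650/150⌉ = 5 USB sticks.
A packing using 5 USB sticks:
  USB stick 1: 110 + 40 = 150
  USB stick 2: 95 + 40 = 135
  USB stick 3: 90 + 35 + 25 = 150
  USB stick 4: 80 + 35 + 20 = 135
  USB stick 5: 80 = 80
This matches the lower bound, so 5 is optimal.

5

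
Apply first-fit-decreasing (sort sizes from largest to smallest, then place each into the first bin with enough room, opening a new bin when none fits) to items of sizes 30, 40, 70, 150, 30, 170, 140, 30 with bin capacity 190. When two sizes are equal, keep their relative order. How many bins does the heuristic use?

Sorted descending: 170, 150, 140, 70, 40, 30, 30, 30.
  170 → bin 1 (new)  [load 170/190]
  150 → bin 2 (new)  [load 150/190]
  140 → bin 3 (new)  [load 140/190]
  70 → bin 4 (new)  [load 70/190]
  40 → bin 2  [load 190/190]
  30 → bin 3  [load 170/190]
  30 → bin 4  [load 100/190]
  30 → bin 4  [load 130/190]
4 bins opened.

4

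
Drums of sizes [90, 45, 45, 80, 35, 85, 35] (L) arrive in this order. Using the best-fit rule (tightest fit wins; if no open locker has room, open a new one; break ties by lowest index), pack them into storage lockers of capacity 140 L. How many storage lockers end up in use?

  90 → locker 1 (new)  [load 90/140]
  45 → locker 1  [load 135/140]
  45 → locker 2 (new)  [load 45/140]
  80 → locker 2  [load 125/140]
  35 → locker 3 (new)  [load 35/140]
  85 → locker 3  [load 120/140]
  35 → locker 4 (new)  [load 35/140]
4 storage lockers opened.

4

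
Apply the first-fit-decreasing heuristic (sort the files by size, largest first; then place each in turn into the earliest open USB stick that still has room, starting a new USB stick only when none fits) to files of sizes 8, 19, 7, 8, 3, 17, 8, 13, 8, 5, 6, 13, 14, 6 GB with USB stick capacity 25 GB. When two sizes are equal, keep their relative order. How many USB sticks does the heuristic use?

6

Sorted descending: 19, 17, 14, 13, 13, 8, 8, 8, 8, 7, 6, 6, 5, 3.
  19 → USB stick 1 (new)  [load 19/25]
  17 → USB stick 2 (new)  [load 17/25]
  14 → USB stick 3 (new)  [load 14/25]
  13 → USB stick 4 (new)  [load 13/25]
  13 → USB stick 5 (new)  [load 13/25]
  8 → USB stick 2  [load 25/25]
  8 → USB stick 3  [load 22/25]
  8 → USB stick 4  [load 21/25]
  8 → USB stick 5  [load 21/25]
  7 → USB stick 6 (new)  [load 7/25]
  6 → USB stick 1  [load 25/25]
  6 → USB stick 6  [load 13/25]
  5 → USB stick 6  [load 18/25]
  3 → USB stick 3  [load 25/25]
6 USB sticks opened.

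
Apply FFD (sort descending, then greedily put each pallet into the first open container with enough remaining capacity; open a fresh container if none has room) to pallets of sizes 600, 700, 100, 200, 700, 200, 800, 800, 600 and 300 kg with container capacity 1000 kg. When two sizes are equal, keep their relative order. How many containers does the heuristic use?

6

Sorted descending: 800, 800, 700, 700, 600, 600, 300, 200, 200, 100.
  800 → container 1 (new)  [load 800/1000]
  800 → container 2 (new)  [load 800/1000]
  700 → container 3 (new)  [load 700/1000]
  700 → container 4 (new)  [load 700/1000]
  600 → container 5 (new)  [load 600/1000]
  600 → container 6 (new)  [load 600/1000]
  300 → container 3  [load 1000/1000]
  200 → container 1  [load 1000/1000]
  200 → container 2  [load 1000/1000]
  100 → container 4  [load 800/1000]
6 containers opened.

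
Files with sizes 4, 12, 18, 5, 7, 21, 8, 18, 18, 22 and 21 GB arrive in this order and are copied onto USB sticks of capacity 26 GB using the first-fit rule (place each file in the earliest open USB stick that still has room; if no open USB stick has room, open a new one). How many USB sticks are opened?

  4 → USB stick 1 (new)  [load 4/26]
  12 → USB stick 1  [load 16/26]
  18 → USB stick 2 (new)  [load 18/26]
  5 → USB stick 1  [load 21/26]
  7 → USB stick 2  [load 25/26]
  21 → USB stick 3 (new)  [load 21/26]
  8 → USB stick 4 (new)  [load 8/26]
  18 → USB stick 4  [load 26/26]
  18 → USB stick 5 (new)  [load 18/26]
  22 → USB stick 6 (new)  [load 22/26]
  21 → USB stick 7 (new)  [load 21/26]
7 USB sticks opened.

7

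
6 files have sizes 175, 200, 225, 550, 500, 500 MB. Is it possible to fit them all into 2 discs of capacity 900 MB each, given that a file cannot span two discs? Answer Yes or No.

Total = 2150 MB; ⌈2150/900⌉ = 3.
At least 3 discs are required, but only 2 are allowed.

No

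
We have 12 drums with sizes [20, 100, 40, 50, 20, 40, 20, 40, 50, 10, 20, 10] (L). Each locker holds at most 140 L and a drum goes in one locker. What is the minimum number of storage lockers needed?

3

Total = 100 + 50 + 50 + 40 + 40 + 40 + 20 + 20 + 20 + 20 + 10 + 10 = 420 L.
Lower bound: ⌈420/140⌉ = 3 storage lockers.
A packing using 3 storage lockers:
  locker 1: 100 + 40 = 140
  locker 2: 50 + 50 + 40 = 140
  locker 3: 40 + 20 + 20 + 20 + 20 + 10 + 10 = 140
This matches the lower bound, so 3 is optimal.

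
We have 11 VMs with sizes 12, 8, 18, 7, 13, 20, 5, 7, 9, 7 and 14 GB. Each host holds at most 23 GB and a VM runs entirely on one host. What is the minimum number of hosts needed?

6

Total = 20 + 18 + 14 + 13 + 12 + 9 + 8 + 7 + 7 + 7 + 5 = 120 GB.
Lower bound: ⌈120/23⌉ = 6 hosts.
A packing using 6 hosts:
  host 1: 20 = 20
  host 2: 18 + 5 = 23
  host 3: 14 + 9 = 23
  host 4: 13 + 8 = 21
  host 5: 12 + 7 = 19
  host 6: 7 + 7 = 14
This matches the lower bound, so 6 is optimal.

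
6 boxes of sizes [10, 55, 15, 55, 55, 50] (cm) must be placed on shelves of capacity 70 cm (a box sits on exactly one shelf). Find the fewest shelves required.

Total = 55 + 55 + 55 + 50 + 15 + 10 = 240 cm.
Lower bound: ⌈240/70⌉ = 4 shelves.
A packing using 4 shelves:
  shelf 1: 55 + 15 = 70
  shelf 2: 55 + 10 = 65
  shelf 3: 55 = 55
  shelf 4: 50 = 50
This matches the lower bound, so 4 is optimal.

4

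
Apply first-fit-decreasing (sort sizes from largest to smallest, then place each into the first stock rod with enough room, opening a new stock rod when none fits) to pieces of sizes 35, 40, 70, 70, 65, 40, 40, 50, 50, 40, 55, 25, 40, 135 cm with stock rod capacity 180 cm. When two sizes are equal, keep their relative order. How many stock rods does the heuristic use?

5

Sorted descending: 135, 70, 70, 65, 55, 50, 50, 40, 40, 40, 40, 40, 35, 25.
  135 → stock rod 1 (new)  [load 135/180]
  70 → stock rod 2 (new)  [load 70/180]
  70 → stock rod 2  [load 140/180]
  65 → stock rod 3 (new)  [load 65/180]
  55 → stock rod 3  [load 120/180]
  50 → stock rod 3  [load 170/180]
  50 → stock rod 4 (new)  [load 50/180]
  40 → stock rod 1  [load 175/180]
  40 → stock rod 2  [load 180/180]
  40 → stock rod 4  [load 90/180]
  40 → stock rod 4  [load 130/180]
  40 → stock rod 4  [load 170/180]
  35 → stock rod 5 (new)  [load 35/180]
  25 → stock rod 5  [load 60/180]
5 stock rods opened.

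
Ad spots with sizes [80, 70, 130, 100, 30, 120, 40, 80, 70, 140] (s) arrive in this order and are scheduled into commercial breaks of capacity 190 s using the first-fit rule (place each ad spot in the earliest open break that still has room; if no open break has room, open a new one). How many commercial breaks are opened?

  80 → break 1 (new)  [load 80/190]
  70 → break 1  [load 150/190]
  130 → break 2 (new)  [load 130/190]
  100 → break 3 (new)  [load 100/190]
  30 → break 1  [load 180/190]
  120 → break 4 (new)  [load 120/190]
  40 → break 2  [load 170/190]
  80 → break 3  [load 180/190]
  70 → break 4  [load 190/190]
  140 → break 5 (new)  [load 140/190]
5 commercial breaks opened.

5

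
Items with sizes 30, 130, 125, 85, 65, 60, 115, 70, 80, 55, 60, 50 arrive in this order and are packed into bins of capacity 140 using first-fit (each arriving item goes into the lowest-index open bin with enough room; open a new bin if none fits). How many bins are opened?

  30 → bin 1 (new)  [load 30/140]
  130 → bin 2 (new)  [load 130/140]
  125 → bin 3 (new)  [load 125/140]
  85 → bin 1  [load 115/140]
  65 → bin 4 (new)  [load 65/140]
  60 → bin 4  [load 125/140]
  115 → bin 5 (new)  [load 115/140]
  70 → bin 6 (new)  [load 70/140]
  80 → bin 7 (new)  [load 80/140]
  55 → bin 6  [load 125/140]
  60 → bin 7  [load 140/140]
  50 → bin 8 (new)  [load 50/140]
8 bins opened.

8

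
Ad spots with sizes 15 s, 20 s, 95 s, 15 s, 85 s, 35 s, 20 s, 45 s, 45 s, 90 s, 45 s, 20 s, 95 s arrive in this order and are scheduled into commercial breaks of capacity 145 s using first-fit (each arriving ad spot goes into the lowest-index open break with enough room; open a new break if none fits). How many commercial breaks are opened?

5

  15 → break 1 (new)  [load 15/145]
  20 → break 1  [load 35/145]
  95 → break 1  [load 130/145]
  15 → break 1  [load 145/145]
  85 → break 2 (new)  [load 85/145]
  35 → break 2  [load 120/145]
  20 → break 2  [load 140/145]
  45 → break 3 (new)  [load 45/145]
  45 → break 3  [load 90/145]
  90 → break 4 (new)  [load 90/145]
  45 → break 3  [load 135/145]
  20 → break 4  [load 110/145]
  95 → break 5 (new)  [load 95/145]
5 commercial breaks opened.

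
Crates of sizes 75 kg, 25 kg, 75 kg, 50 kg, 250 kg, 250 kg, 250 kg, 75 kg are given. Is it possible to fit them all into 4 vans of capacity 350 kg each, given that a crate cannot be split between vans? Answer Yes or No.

Yes

A valid assignment using 4 vans:
  van 1: 250 + 75 + 25 = 350
  van 2: 250 + 75 = 325
  van 3: 250 + 75 = 325
  van 4: 50 = 50
Every load is within 350 kg, so 4 vans suffice.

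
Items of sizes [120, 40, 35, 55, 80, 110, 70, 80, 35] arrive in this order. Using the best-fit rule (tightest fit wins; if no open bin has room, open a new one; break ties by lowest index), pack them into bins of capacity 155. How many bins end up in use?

  120 → bin 1 (new)  [load 120/155]
  40 → bin 2 (new)  [load 40/155]
  35 → bin 1  [load 155/155]
  55 → bin 2  [load 95/155]
  80 → bin 3 (new)  [load 80/155]
  110 → bin 4 (new)  [load 110/155]
  70 → bin 3  [load 150/155]
  80 → bin 5 (new)  [load 80/155]
  35 → bin 4  [load 145/155]
5 bins opened.

5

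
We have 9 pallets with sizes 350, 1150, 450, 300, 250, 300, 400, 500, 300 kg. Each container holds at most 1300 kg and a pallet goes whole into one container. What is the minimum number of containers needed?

4

Total = 1150 + 500 + 450 + 400 + 350 + 300 + 300 + 300 + 250 = 4000 kg.
Lower bound: ⌈4000/1300⌉ = 4 containers.
A packing using 4 containers:
  container 1: 1150 = 1150
  container 2: 500 + 450 + 350 = 1300
  container 3: 400 + 300 + 300 + 300 = 1300
  container 4: 250 = 250
This matches the lower bound, so 4 is optimal.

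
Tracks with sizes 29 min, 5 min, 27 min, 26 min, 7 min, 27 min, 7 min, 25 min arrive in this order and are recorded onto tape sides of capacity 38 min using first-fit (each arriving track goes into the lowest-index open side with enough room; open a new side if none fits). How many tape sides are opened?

  29 → side 1 (new)  [load 29/38]
  5 → side 1  [load 34/38]
  27 → side 2 (new)  [load 27/38]
  26 → side 3 (new)  [load 26/38]
  7 → side 2  [load 34/38]
  27 → side 4 (new)  [load 27/38]
  7 → side 3  [load 33/38]
  25 → side 5 (new)  [load 25/38]
5 tape sides opened.

5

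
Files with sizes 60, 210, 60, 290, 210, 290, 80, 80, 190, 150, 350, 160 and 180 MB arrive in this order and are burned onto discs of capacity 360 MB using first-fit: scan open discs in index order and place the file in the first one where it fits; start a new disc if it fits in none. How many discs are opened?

8

  60 → disc 1 (new)  [load 60/360]
  210 → disc 1  [load 270/360]
  60 → disc 1  [load 330/360]
  290 → disc 2 (new)  [load 290/360]
  210 → disc 3 (new)  [load 210/360]
  290 → disc 4 (new)  [load 290/360]
  80 → disc 3  [load 290/360]
  80 → disc 5 (new)  [load 80/360]
  190 → disc 5  [load 270/360]
  150 → disc 6 (new)  [load 150/360]
  350 → disc 7 (new)  [load 350/360]
  160 → disc 6  [load 310/360]
  180 → disc 8 (new)  [load 180/360]
8 discs opened.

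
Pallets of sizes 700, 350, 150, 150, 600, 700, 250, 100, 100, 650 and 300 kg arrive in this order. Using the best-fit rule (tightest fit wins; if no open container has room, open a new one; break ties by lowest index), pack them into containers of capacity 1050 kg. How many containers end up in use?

  700 → container 1 (new)  [load 700/1050]
  350 → container 1  [load 1050/1050]
  150 → container 2 (new)  [load 150/1050]
  150 → container 2  [load 300/1050]
  600 → container 2  [load 900/1050]
  700 → container 3 (new)  [load 700/1050]
  250 → container 3  [load 950/1050]
  100 → container 3  [load 1050/1050]
  100 → container 2  [load 1000/1050]
  650 → container 4 (new)  [load 650/1050]
  300 → container 4  [load 950/1050]
4 containers opened.

4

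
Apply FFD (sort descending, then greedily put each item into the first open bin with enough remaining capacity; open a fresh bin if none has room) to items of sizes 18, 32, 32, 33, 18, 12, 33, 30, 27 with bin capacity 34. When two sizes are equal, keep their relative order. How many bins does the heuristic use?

Sorted descending: 33, 33, 32, 32, 30, 27, 18, 18, 12.
  33 → bin 1 (new)  [load 33/34]
  33 → bin 2 (new)  [load 33/34]
  32 → bin 3 (new)  [load 32/34]
  32 → bin 4 (new)  [load 32/34]
  30 → bin 5 (new)  [load 30/34]
  27 → bin 6 (new)  [load 27/34]
  18 → bin 7 (new)  [load 18/34]
  18 → bin 8 (new)  [load 18/34]
  12 → bin 7  [load 30/34]
8 bins opened.

8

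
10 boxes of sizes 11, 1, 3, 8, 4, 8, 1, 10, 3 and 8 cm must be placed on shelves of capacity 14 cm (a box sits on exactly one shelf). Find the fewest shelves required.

5

Total = 11 + 10 + 8 + 8 + 8 + 4 + 3 + 3 + 1 + 1 = 57 cm.
Lower bound: ⌈57/14⌉ = 5 shelves.
A packing using 5 shelves:
  shelf 1: 11 + 3 = 14
  shelf 2: 10 + 4 = 14
  shelf 3: 8 + 3 + 1 + 1 = 13
  shelf 4: 8 = 8
  shelf 5: 8 = 8
This matches the lower bound, so 5 is optimal.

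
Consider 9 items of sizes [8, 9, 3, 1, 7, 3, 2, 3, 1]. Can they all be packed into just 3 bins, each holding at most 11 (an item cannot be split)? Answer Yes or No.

No

Total = 37; ⌈37/11⌉ = 4.
At least 4 bins are required, but only 3 are allowed.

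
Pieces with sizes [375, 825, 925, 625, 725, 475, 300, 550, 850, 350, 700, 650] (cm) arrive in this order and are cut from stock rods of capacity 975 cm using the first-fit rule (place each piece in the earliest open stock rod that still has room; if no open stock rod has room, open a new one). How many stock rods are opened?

9

  375 → stock rod 1 (new)  [load 375/975]
  825 → stock rod 2 (new)  [load 825/975]
  925 → stock rod 3 (new)  [load 925/975]
  625 → stock rod 4 (new)  [load 625/975]
  725 → stock rod 5 (new)  [load 725/975]
  475 → stock rod 1  [load 850/975]
  300 → stock rod 4  [load 925/975]
  550 → stock rod 6 (new)  [load 550/975]
  850 → stock rod 7 (new)  [load 850/975]
  350 → stock rod 6  [load 900/975]
  700 → stock rod 8 (new)  [load 700/975]
  650 → stock rod 9 (new)  [load 650/975]
9 stock rods opened.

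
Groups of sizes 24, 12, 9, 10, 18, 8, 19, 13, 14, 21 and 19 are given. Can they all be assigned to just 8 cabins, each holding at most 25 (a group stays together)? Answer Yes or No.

Yes

A valid assignment using 8 cabins:
  cabin 1: 24 = 24
  cabin 2: 21 = 21
  cabin 3: 19 = 19
  cabin 4: 19 = 19
  cabin 5: 18 = 18
  cabin 6: 14 + 10 = 24
  cabin 7: 13 + 12 = 25
  cabin 8: 9 + 8 = 17
Every load is within 25, so 8 cabins suffice.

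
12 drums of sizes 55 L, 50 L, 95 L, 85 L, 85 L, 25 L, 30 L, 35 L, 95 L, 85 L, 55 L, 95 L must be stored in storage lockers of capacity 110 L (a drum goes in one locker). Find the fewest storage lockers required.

Total = 95 + 95 + 95 + 85 + 85 + 85 + 55 + 55 + 50 + 35 + 30 + 25 = 790 L.
Lower bound: ⌈790/110⌉ = 8 storage lockers.
A packing using 9 storage lockers:
  locker 1: 95 = 95
  locker 2: 95 = 95
  locker 3: 95 = 95
  locker 4: 85 + 25 = 110
  locker 5: 85 = 85
  locker 6: 85 = 85
  locker 7: 55 + 55 = 110
  locker 8: 50 + 35 = 85
  locker 9: 30 = 30
No arrangement into 8 storage lockers stays within capacity, so 9 is optimal.

9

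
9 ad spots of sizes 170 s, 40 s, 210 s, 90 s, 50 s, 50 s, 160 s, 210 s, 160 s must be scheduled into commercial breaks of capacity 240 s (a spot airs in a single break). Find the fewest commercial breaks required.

6

Total = 210 + 210 + 170 + 160 + 160 + 90 + 50 + 50 + 40 = 1140 s.
Lower bound: ⌈1140/240⌉ = 5 commercial breaks.
A packing using 6 commercial breaks:
  break 1: 210 = 210
  break 2: 210 = 210
  break 3: 170 + 50 = 220
  break 4: 160 + 50 = 210
  break 5: 160 + 40 = 200
  break 6: 90 = 90
No arrangement into 5 commercial breaks stays within capacity, so 6 is optimal.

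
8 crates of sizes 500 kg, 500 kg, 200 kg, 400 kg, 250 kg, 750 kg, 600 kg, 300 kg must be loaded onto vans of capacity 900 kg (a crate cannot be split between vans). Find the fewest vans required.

5

Total = 750 + 600 + 500 + 500 + 400 + 300 + 250 + 200 = 3500 kg.
Lower bound: ⌈3500/900⌉ = 4 vans.
A packing using 5 vans:
  van 1: 750 = 750
  van 2: 600 + 300 = 900
  van 3: 500 + 400 = 900
  van 4: 500 + 250 = 750
  van 5: 200 = 200
No arrangement into 4 vans stays within capacity, so 5 is optimal.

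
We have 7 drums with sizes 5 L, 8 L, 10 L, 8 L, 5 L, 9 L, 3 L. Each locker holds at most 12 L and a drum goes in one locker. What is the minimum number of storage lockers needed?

Total = 10 + 9 + 8 + 8 + 5 + 5 + 3 = 48 L.
Lower bound: ⌈48/12⌉ = 4 storage lockers.
A packing using 5 storage lockers:
  locker 1: 10 = 10
  locker 2: 9 + 3 = 12
  locker 3: 8 = 8
  locker 4: 8 = 8
  locker 5: 5 + 5 = 10
No arrangement into 4 storage lockers stays within capacity, so 5 is optimal.

5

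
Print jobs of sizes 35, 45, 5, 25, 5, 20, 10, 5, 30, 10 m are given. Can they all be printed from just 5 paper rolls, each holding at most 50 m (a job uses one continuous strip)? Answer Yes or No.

A valid assignment using 4 paper rolls:
  roll 1: 45 + 5 = 50
  roll 2: 35 + 10 + 5 = 50
  roll 3: 30 + 20 = 50
  roll 4: 25 + 10 + 5 = 40
That uses only 4 ≤ 5, so 5 paper rolls are enough.

Yes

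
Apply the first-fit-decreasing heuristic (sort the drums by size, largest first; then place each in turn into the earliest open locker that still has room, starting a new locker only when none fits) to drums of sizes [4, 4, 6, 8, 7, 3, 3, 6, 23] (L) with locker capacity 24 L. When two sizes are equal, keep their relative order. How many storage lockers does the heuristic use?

3

Sorted descending: 23, 8, 7, 6, 6, 4, 4, 3, 3.
  23 → locker 1 (new)  [load 23/24]
  8 → locker 2 (new)  [load 8/24]
  7 → locker 2  [load 15/24]
  6 → locker 2  [load 21/24]
  6 → locker 3 (new)  [load 6/24]
  4 → locker 3  [load 10/24]
  4 → locker 3  [load 14/24]
  3 → locker 2  [load 24/24]
  3 → locker 3  [load 17/24]
3 storage lockers opened.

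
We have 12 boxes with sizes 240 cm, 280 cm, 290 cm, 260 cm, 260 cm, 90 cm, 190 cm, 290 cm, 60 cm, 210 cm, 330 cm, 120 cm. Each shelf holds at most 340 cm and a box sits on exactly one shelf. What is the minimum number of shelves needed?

9

Total = 330 + 290 + 290 + 280 + 260 + 260 + 240 + 210 + 190 + 120 + 90 + 60 = 2620 cm.
Lower bound: ⌈2620/340⌉ = 8 shelves.
Also, 9 boxes each exceed 170 cm, and no two of those can share a shelf, so at least 9 shelves are needed.
A packing using 9 shelves:
  shelf 1: 330 = 330
  shelf 2: 290 = 290
  shelf 3: 290 = 290
  shelf 4: 280 + 60 = 340
  shelf 5: 260 = 260
  shelf 6: 260 = 260
  shelf 7: 240 + 90 = 330
  shelf 8: 210 + 120 = 330
  shelf 9: 190 = 190
This matches the lower bound, so 9 is optimal.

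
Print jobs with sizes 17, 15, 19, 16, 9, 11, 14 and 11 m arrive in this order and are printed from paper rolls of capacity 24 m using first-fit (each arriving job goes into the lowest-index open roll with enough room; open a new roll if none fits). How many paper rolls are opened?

6

  17 → roll 1 (new)  [load 17/24]
  15 → roll 2 (new)  [load 15/24]
  19 → roll 3 (new)  [load 19/24]
  16 → roll 4 (new)  [load 16/24]
  9 → roll 2  [load 24/24]
  11 → roll 5 (new)  [load 11/24]
  14 → roll 6 (new)  [load 14/24]
  11 → roll 5  [load 22/24]
6 paper rolls opened.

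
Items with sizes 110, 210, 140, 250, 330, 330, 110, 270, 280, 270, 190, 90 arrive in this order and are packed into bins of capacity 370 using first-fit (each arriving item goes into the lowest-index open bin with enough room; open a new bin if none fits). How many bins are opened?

9

  110 → bin 1 (new)  [load 110/370]
  210 → bin 1  [load 320/370]
  140 → bin 2 (new)  [load 140/370]
  250 → bin 3 (new)  [load 250/370]
  330 → bin 4 (new)  [load 330/370]
  330 → bin 5 (new)  [load 330/370]
  110 → bin 2  [load 250/370]
  270 → bin 6 (new)  [load 270/370]
  280 → bin 7 (new)  [load 280/370]
  270 → bin 8 (new)  [load 270/370]
  190 → bin 9 (new)  [load 190/370]
  90 → bin 2  [load 340/370]
9 bins opened.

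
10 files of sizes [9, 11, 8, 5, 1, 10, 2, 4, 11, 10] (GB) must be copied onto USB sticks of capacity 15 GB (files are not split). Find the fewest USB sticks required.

Total = 11 + 11 + 10 + 10 + 9 + 8 + 5 + 4 + 2 + 1 = 71 GB.
Lower bound: ⌈71/15⌉ = 5 USB sticks.
Also, 6 files each exceed 15/2 GB, and no two of those can share a USB stick, so at least 6 USB sticks are needed.
A packing using 6 USB sticks:
  USB stick 1: 11 + 4 = 15
  USB stick 2: 11 + 2 + 1 = 14
  USB stick 3: 10 + 5 = 15
  USB stick 4: 10 = 10
  USB stick 5: 9 = 9
  USB stick 6: 8 = 8
This matches the lower bound, so 6 is optimal.

6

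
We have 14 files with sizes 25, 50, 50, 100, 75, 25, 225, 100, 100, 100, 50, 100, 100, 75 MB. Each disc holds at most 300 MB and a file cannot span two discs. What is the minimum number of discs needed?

4

Total = 225 + 100 + 100 + 100 + 100 + 100 + 100 + 75 + 75 + 50 + 50 + 50 + 25 + 25 = 1175 MB.
Lower bound: ⌈1175/300⌉ = 4 discs.
A packing using 4 discs:
  disc 1: 225 + 75 = 300
  disc 2: 100 + 100 + 100 = 300
  disc 3: 100 + 100 + 100 = 300
  disc 4: 75 + 50 + 50 + 50 + 25 + 25 = 275
This matches the lower bound, so 4 is optimal.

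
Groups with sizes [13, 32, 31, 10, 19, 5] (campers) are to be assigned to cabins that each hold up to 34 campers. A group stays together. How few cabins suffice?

Total = 32 + 31 + 19 + 13 + 10 + 5 = 110 campers.
Lower bound: ⌈110/34⌉ = 4 cabins.
A packing using 4 cabins:
  cabin 1: 32 = 32
  cabin 2: 31 = 31
  cabin 3: 19 + 13 = 32
  cabin 4: 10 + 5 = 15
This matches the lower bound, so 4 is optimal.

4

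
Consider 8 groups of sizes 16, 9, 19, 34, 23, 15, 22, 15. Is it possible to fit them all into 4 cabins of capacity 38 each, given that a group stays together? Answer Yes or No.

Total = 153; ⌈153/38⌉ = 5.
At least 5 cabins are required, but only 4 are allowed.

No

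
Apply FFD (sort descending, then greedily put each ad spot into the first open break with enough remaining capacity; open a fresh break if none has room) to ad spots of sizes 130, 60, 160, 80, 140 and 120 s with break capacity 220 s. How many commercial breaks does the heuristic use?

Sorted descending: 160, 140, 130, 120, 80, 60.
  160 → break 1 (new)  [load 160/220]
  140 → break 2 (new)  [load 140/220]
  130 → break 3 (new)  [load 130/220]
  120 → break 4 (new)  [load 120/220]
  80 → break 2  [load 220/220]
  60 → break 1  [load 220/220]
4 commercial breaks opened.

4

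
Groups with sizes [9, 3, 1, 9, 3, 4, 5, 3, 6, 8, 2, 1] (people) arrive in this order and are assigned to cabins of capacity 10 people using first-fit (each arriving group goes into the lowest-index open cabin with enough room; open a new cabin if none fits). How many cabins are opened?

  9 → cabin 1 (new)  [load 9/10]
  3 → cabin 2 (new)  [load 3/10]
  1 → cabin 1  [load 10/10]
  9 → cabin 3 (new)  [load 9/10]
  3 → cabin 2  [load 6/10]
  4 → cabin 2  [load 10/10]
  5 → cabin 4 (new)  [load 5/10]
  3 → cabin 4  [load 8/10]
  6 → cabin 5 (new)  [load 6/10]
  8 → cabin 6 (new)  [load 8/10]
  2 → cabin 4  [load 10/10]
  1 → cabin 3  [load 10/10]
6 cabins opened.

6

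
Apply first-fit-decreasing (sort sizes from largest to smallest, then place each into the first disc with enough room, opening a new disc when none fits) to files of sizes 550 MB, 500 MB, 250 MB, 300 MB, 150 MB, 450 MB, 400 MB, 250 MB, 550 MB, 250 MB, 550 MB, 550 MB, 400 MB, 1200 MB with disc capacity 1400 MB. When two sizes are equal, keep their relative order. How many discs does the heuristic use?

Sorted descending: 1200, 550, 550, 550, 550, 500, 450, 400, 400, 300, 250, 250, 250, 150.
  1200 → disc 1 (new)  [load 1200/1400]
  550 → disc 2 (new)  [load 550/1400]
  550 → disc 2  [load 1100/1400]
  550 → disc 3 (new)  [load 550/1400]
  550 → disc 3  [load 1100/1400]
  500 → disc 4 (new)  [load 500/1400]
  450 → disc 4  [load 950/1400]
  400 → disc 4  [load 1350/1400]
  400 → disc 5 (new)  [load 400/1400]
  300 → disc 2  [load 1400/1400]
  250 → disc 3  [load 1350/1400]
  250 → disc 5  [load 650/1400]
  250 → disc 5  [load 900/1400]
  150 → disc 1  [load 1350/1400]
5 discs opened.

5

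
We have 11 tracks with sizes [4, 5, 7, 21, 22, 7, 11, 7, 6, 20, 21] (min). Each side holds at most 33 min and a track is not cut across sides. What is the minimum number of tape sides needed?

4

Total = 22 + 21 + 21 + 20 + 11 + 7 + 7 + 7 + 6 + 5 + 4 = 131 min.
Lower bound: ⌈131/33⌉ = 4 tape sides.
A packing using 4 tape sides:
  side 1: 22 + 11 = 33
  side 2: 21 + 7 + 5 = 33
  side 3: 21 + 7 + 4 = 32
  side 4: 20 + 7 + 6 = 33
This matches the lower bound, so 4 is optimal.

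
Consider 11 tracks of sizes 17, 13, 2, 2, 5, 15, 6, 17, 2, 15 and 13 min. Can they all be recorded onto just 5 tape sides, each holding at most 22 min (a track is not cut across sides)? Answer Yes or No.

No

Total = 107 min; ⌈107/22⌉ = 5.
6 tracks each exceed half the capacity and cannot share a side, forcing at least 6 tape sides.
At least 6 tape sides are required, but only 5 are allowed.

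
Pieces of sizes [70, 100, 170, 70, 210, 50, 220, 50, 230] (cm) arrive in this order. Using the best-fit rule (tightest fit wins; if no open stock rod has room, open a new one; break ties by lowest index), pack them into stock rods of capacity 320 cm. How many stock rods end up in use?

5

  70 → stock rod 1 (new)  [load 70/320]
  100 → stock rod 1  [load 170/320]
  170 → stock rod 2 (new)  [load 170/320]
  70 → stock rod 1  [load 240/320]
  210 → stock rod 3 (new)  [load 210/320]
  50 → stock rod 1  [load 290/320]
  220 → stock rod 4 (new)  [load 220/320]
  50 → stock rod 4  [load 270/320]
  230 → stock rod 5 (new)  [load 230/320]
5 stock rods opened.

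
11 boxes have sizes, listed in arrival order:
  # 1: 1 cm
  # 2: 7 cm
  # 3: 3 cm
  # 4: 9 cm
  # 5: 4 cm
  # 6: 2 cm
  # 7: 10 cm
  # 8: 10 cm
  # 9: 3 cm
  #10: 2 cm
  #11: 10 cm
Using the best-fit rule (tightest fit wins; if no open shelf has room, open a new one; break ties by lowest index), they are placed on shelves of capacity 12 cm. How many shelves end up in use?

  1 → shelf 1 (new)  [load 1/12]
  7 → shelf 1  [load 8/12]
  3 → shelf 1  [load 11/12]
  9 → shelf 2 (new)  [load 9/12]
  4 → shelf 3 (new)  [load 4/12]
  2 → shelf 2  [load 11/12]
  10 → shelf 4 (new)  [load 10/12]
  10 → shelf 5 (new)  [load 10/12]
  3 → shelf 3  [load 7/12]
  2 → shelf 4  [load 12/12]
  10 → shelf 6 (new)  [load 10/12]
6 shelves opened.

6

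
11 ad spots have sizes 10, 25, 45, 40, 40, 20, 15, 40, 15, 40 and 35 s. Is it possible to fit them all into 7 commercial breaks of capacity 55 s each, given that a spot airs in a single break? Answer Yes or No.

Yes

A valid assignment using 7 commercial breaks:
  break 1: 45 + 10 = 55
  break 2: 40 + 15 = 55
  break 3: 40 + 15 = 55
  break 4: 40 = 40
  break 5: 40 = 40
  break 6: 35 + 20 = 55
  break 7: 25 = 25
Every load is within 55 s, so 7 commercial breaks suffice.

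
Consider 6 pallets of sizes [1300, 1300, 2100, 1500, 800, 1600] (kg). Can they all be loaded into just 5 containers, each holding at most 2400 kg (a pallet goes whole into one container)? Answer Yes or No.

A valid assignment using 5 containers:
  container 1: 2100 = 2100
  container 2: 1600 + 800 = 2400
  container 3: 1500 = 1500
  container 4: 1300 = 1300
  container 5: 1300 = 1300
Every load is within 2400 kg, so 5 containers suffice.

Yes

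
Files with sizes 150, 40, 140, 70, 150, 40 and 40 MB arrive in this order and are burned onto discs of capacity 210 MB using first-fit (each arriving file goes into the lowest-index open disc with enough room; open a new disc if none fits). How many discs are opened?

  150 → disc 1 (new)  [load 150/210]
  40 → disc 1  [load 190/210]
  140 → disc 2 (new)  [load 140/210]
  70 → disc 2  [load 210/210]
  150 → disc 3 (new)  [load 150/210]
  40 → disc 3  [load 190/210]
  40 → disc 4 (new)  [load 40/210]
4 discs opened.

4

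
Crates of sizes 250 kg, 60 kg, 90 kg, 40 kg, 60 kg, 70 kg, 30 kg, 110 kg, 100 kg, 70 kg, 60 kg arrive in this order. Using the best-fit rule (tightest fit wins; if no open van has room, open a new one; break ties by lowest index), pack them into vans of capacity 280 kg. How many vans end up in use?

  250 → van 1 (new)  [load 250/280]
  60 → van 2 (new)  [load 60/280]
  90 → van 2  [load 150/280]
  40 → van 2  [load 190/280]
  60 → van 2  [load 250/280]
  70 → van 3 (new)  [load 70/280]
  30 → van 1  [load 280/280]
  110 → van 3  [load 180/280]
  100 → van 3  [load 280/280]
  70 → van 4 (new)  [load 70/280]
  60 → van 4  [load 130/280]
4 vans opened.

4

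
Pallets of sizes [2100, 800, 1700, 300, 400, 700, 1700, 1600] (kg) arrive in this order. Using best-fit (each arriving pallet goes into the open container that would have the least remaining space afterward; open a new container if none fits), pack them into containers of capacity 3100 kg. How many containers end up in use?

4

  2100 → container 1 (new)  [load 2100/3100]
  800 → container 1  [load 2900/3100]
  1700 → container 2 (new)  [load 1700/3100]
  300 → container 2  [load 2000/3100]
  400 → container 2  [load 2400/3100]
  700 → container 2  [load 3100/3100]
  1700 → container 3 (new)  [load 1700/3100]
  1600 → container 4 (new)  [load 1600/3100]
4 containers opened.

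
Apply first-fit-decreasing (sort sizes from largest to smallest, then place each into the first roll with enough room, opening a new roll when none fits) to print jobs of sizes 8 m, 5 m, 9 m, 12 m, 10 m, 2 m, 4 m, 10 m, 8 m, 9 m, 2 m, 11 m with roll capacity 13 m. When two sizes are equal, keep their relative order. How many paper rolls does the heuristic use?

8

Sorted descending: 12, 11, 10, 10, 9, 9, 8, 8, 5, 4, 2, 2.
  12 → roll 1 (new)  [load 12/13]
  11 → roll 2 (new)  [load 11/13]
  10 → roll 3 (new)  [load 10/13]
  10 → roll 4 (new)  [load 10/13]
  9 → roll 5 (new)  [load 9/13]
  9 → roll 6 (new)  [load 9/13]
  8 → roll 7 (new)  [load 8/13]
  8 → roll 8 (new)  [load 8/13]
  5 → roll 7  [load 13/13]
  4 → roll 5  [load 13/13]
  2 → roll 2  [load 13/13]
  2 → roll 3  [load 12/13]
8 paper rolls opened.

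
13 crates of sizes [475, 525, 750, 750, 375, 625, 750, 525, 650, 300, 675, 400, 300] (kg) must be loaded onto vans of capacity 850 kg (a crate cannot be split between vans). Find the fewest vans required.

Total = 750 + 750 + 750 + 675 + 650 + 625 + 525 + 525 + 475 + 400 + 375 + 300 + 300 = 7100 kg.
Lower bound: ⌈7100/850⌉ = 9 vans.
A packing using 10 vans:
  van 1: 750 = 750
  van 2: 750 = 750
  van 3: 750 = 750
  van 4: 675 = 675
  van 5: 650 = 650
  van 6: 625 = 625
  van 7: 525 + 300 = 825
  van 8: 525 + 300 = 825
  van 9: 475 + 375 = 850
  van 10: 400 = 400
No arrangement into 9 vans stays within capacity, so 10 is optimal.

10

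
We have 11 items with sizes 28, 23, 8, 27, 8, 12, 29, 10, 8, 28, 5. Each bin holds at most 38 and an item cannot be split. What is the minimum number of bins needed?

Total = 29 + 28 + 28 + 27 + 23 + 12 + 10 + 8 + 8 + 8 + 5 = 186.
Lower bound: ⌈186/38⌉ = 5 bins.
A packing using 6 bins:
  bin 1: 29 + 8 = 37
  bin 2: 28 + 10 = 38
  bin 3: 28 + 8 = 36
  bin 4: 27 + 8 = 35
  bin 5: 23 + 12 = 35
  bin 6: 5 = 5
No arrangement into 5 bins stays within capacity, so 6 is optimal.

6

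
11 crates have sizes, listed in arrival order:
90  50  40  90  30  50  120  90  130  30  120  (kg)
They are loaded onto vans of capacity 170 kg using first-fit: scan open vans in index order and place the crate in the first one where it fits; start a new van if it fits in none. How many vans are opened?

  90 → van 1 (new)  [load 90/170]
  50 → van 1  [load 140/170]
  40 → van 2 (new)  [load 40/170]
  90 → van 2  [load 130/170]
  30 → van 1  [load 170/170]
  50 → van 3 (new)  [load 50/170]
  120 → van 3  [load 170/170]
  90 → van 4 (new)  [load 90/170]
  130 → van 5 (new)  [load 130/170]
  30 → van 2  [load 160/170]
  120 → van 6 (new)  [load 120/170]
6 vans opened.

6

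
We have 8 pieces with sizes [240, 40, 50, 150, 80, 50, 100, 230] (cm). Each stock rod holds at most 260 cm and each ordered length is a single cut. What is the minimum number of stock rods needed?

4

Total = 240 + 230 + 150 + 100 + 80 + 50 + 50 + 40 = 940 cm.
Lower bound: ⌈940/260⌉ = 4 stock rods.
A packing using 4 stock rods:
  stock rod 1: 240 = 240
  stock rod 2: 230 = 230
  stock rod 3: 150 + 100 = 250
  stock rod 4: 80 + 50 + 50 + 40 = 220
This matches the lower bound, so 4 is optimal.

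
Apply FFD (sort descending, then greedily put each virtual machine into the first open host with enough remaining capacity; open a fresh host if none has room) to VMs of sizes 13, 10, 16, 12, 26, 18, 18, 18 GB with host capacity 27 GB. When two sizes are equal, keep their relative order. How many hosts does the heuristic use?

Sorted descending: 26, 18, 18, 18, 16, 13, 12, 10.
  26 → host 1 (new)  [load 26/27]
  18 → host 2 (new)  [load 18/27]
  18 → host 3 (new)  [load 18/27]
  18 → host 4 (new)  [load 18/27]
  16 → host 5 (new)  [load 16/27]
  13 → host 6 (new)  [load 13/27]
  12 → host 6  [load 25/27]
  10 → host 5  [load 26/27]
6 hosts opened.

6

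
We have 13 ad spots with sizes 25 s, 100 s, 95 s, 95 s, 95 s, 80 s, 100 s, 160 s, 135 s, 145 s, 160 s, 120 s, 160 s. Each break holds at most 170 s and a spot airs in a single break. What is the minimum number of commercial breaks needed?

12

Total = 160 + 160 + 160 + 145 + 135 + 120 + 100 + 100 + 95 + 95 + 95 + 80 + 25 = 1470 s.
Lower bound: ⌈1470/170⌉ = 9 commercial breaks.
Also, 11 ad spots each exceed 85 s, and no two of those can share a break, so at least 11 commercial breaks are needed.
A packing using 12 commercial breaks:
  break 1: 160 = 160
  break 2: 160 = 160
  break 3: 160 = 160
  break 4: 145 + 25 = 170
  break 5: 135 = 135
  break 6: 120 = 120
  break 7: 100 = 100
  break 8: 100 = 100
  break 9: 95 = 95
  break 10: 95 = 95
  break 11: 95 = 95
  break 12: 80 = 80
No arrangement into 11 commercial breaks stays within capacity, so 12 is optimal.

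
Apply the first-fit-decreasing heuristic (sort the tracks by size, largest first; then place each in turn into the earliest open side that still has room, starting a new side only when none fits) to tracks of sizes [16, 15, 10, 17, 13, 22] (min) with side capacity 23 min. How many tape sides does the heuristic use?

5

Sorted descending: 22, 17, 16, 15, 13, 10.
  22 → side 1 (new)  [load 22/23]
  17 → side 2 (new)  [load 17/23]
  16 → side 3 (new)  [load 16/23]
  15 → side 4 (new)  [load 15/23]
  13 → side 5 (new)  [load 13/23]
  10 → side 5  [load 23/23]
5 tape sides opened.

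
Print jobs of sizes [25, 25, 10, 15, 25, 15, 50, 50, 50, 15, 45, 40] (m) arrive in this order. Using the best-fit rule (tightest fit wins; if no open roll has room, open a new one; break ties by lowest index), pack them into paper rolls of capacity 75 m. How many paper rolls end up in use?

7

  25 → roll 1 (new)  [load 25/75]
  25 → roll 1  [load 50/75]
  10 → roll 1  [load 60/75]
  15 → roll 1  [load 75/75]
  25 → roll 2 (new)  [load 25/75]
  15 → roll 2  [load 40/75]
  50 → roll 3 (new)  [load 50/75]
  50 → roll 4 (new)  [load 50/75]
  50 → roll 5 (new)  [load 50/75]
  15 → roll 3  [load 65/75]
  45 → roll 6 (new)  [load 45/75]
  40 → roll 7 (new)  [load 40/75]
7 paper rolls opened.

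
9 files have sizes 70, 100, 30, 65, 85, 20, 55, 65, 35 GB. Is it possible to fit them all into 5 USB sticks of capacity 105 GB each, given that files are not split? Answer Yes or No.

No

Total = 525 GB; ⌈525/105⌉ = 5.
6 files each exceed half the capacity and cannot share a USB stick, forcing at least 6 USB sticks.
At least 6 USB sticks are required, but only 5 are allowed.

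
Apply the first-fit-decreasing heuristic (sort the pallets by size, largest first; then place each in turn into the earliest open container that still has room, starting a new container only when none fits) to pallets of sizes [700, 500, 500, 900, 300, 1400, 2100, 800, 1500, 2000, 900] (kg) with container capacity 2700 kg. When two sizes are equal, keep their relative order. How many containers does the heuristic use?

5

Sorted descending: 2100, 2000, 1500, 1400, 900, 900, 800, 700, 500, 500, 300.
  2100 → container 1 (new)  [load 2100/2700]
  2000 → container 2 (new)  [load 2000/2700]
  1500 → container 3 (new)  [load 1500/2700]
  1400 → container 4 (new)  [load 1400/2700]
  900 → container 3  [load 2400/2700]
  900 → container 4  [load 2300/2700]
  800 → container 5 (new)  [load 800/2700]
  700 → container 2  [load 2700/2700]
  500 → container 1  [load 2600/2700]
  500 → container 5  [load 1300/2700]
  300 → container 3  [load 2700/2700]
5 containers opened.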